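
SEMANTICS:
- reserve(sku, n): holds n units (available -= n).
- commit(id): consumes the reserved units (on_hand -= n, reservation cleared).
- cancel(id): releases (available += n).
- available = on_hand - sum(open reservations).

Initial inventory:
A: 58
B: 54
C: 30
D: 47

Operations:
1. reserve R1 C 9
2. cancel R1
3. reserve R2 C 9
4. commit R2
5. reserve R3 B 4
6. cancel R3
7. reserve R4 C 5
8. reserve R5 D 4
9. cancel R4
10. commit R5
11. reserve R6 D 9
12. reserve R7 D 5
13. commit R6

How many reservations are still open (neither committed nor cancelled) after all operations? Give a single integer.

Step 1: reserve R1 C 9 -> on_hand[A=58 B=54 C=30 D=47] avail[A=58 B=54 C=21 D=47] open={R1}
Step 2: cancel R1 -> on_hand[A=58 B=54 C=30 D=47] avail[A=58 B=54 C=30 D=47] open={}
Step 3: reserve R2 C 9 -> on_hand[A=58 B=54 C=30 D=47] avail[A=58 B=54 C=21 D=47] open={R2}
Step 4: commit R2 -> on_hand[A=58 B=54 C=21 D=47] avail[A=58 B=54 C=21 D=47] open={}
Step 5: reserve R3 B 4 -> on_hand[A=58 B=54 C=21 D=47] avail[A=58 B=50 C=21 D=47] open={R3}
Step 6: cancel R3 -> on_hand[A=58 B=54 C=21 D=47] avail[A=58 B=54 C=21 D=47] open={}
Step 7: reserve R4 C 5 -> on_hand[A=58 B=54 C=21 D=47] avail[A=58 B=54 C=16 D=47] open={R4}
Step 8: reserve R5 D 4 -> on_hand[A=58 B=54 C=21 D=47] avail[A=58 B=54 C=16 D=43] open={R4,R5}
Step 9: cancel R4 -> on_hand[A=58 B=54 C=21 D=47] avail[A=58 B=54 C=21 D=43] open={R5}
Step 10: commit R5 -> on_hand[A=58 B=54 C=21 D=43] avail[A=58 B=54 C=21 D=43] open={}
Step 11: reserve R6 D 9 -> on_hand[A=58 B=54 C=21 D=43] avail[A=58 B=54 C=21 D=34] open={R6}
Step 12: reserve R7 D 5 -> on_hand[A=58 B=54 C=21 D=43] avail[A=58 B=54 C=21 D=29] open={R6,R7}
Step 13: commit R6 -> on_hand[A=58 B=54 C=21 D=34] avail[A=58 B=54 C=21 D=29] open={R7}
Open reservations: ['R7'] -> 1

Answer: 1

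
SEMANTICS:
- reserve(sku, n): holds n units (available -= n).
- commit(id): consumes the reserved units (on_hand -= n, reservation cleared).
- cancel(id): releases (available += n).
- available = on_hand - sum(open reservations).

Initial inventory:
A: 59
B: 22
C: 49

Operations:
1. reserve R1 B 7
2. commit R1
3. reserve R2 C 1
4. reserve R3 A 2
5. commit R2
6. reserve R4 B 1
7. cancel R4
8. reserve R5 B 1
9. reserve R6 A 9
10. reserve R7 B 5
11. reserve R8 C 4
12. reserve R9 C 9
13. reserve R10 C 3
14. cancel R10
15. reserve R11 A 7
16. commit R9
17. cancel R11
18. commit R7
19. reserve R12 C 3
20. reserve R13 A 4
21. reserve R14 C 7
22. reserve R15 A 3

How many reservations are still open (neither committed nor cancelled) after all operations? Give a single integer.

Answer: 8

Derivation:
Step 1: reserve R1 B 7 -> on_hand[A=59 B=22 C=49] avail[A=59 B=15 C=49] open={R1}
Step 2: commit R1 -> on_hand[A=59 B=15 C=49] avail[A=59 B=15 C=49] open={}
Step 3: reserve R2 C 1 -> on_hand[A=59 B=15 C=49] avail[A=59 B=15 C=48] open={R2}
Step 4: reserve R3 A 2 -> on_hand[A=59 B=15 C=49] avail[A=57 B=15 C=48] open={R2,R3}
Step 5: commit R2 -> on_hand[A=59 B=15 C=48] avail[A=57 B=15 C=48] open={R3}
Step 6: reserve R4 B 1 -> on_hand[A=59 B=15 C=48] avail[A=57 B=14 C=48] open={R3,R4}
Step 7: cancel R4 -> on_hand[A=59 B=15 C=48] avail[A=57 B=15 C=48] open={R3}
Step 8: reserve R5 B 1 -> on_hand[A=59 B=15 C=48] avail[A=57 B=14 C=48] open={R3,R5}
Step 9: reserve R6 A 9 -> on_hand[A=59 B=15 C=48] avail[A=48 B=14 C=48] open={R3,R5,R6}
Step 10: reserve R7 B 5 -> on_hand[A=59 B=15 C=48] avail[A=48 B=9 C=48] open={R3,R5,R6,R7}
Step 11: reserve R8 C 4 -> on_hand[A=59 B=15 C=48] avail[A=48 B=9 C=44] open={R3,R5,R6,R7,R8}
Step 12: reserve R9 C 9 -> on_hand[A=59 B=15 C=48] avail[A=48 B=9 C=35] open={R3,R5,R6,R7,R8,R9}
Step 13: reserve R10 C 3 -> on_hand[A=59 B=15 C=48] avail[A=48 B=9 C=32] open={R10,R3,R5,R6,R7,R8,R9}
Step 14: cancel R10 -> on_hand[A=59 B=15 C=48] avail[A=48 B=9 C=35] open={R3,R5,R6,R7,R8,R9}
Step 15: reserve R11 A 7 -> on_hand[A=59 B=15 C=48] avail[A=41 B=9 C=35] open={R11,R3,R5,R6,R7,R8,R9}
Step 16: commit R9 -> on_hand[A=59 B=15 C=39] avail[A=41 B=9 C=35] open={R11,R3,R5,R6,R7,R8}
Step 17: cancel R11 -> on_hand[A=59 B=15 C=39] avail[A=48 B=9 C=35] open={R3,R5,R6,R7,R8}
Step 18: commit R7 -> on_hand[A=59 B=10 C=39] avail[A=48 B=9 C=35] open={R3,R5,R6,R8}
Step 19: reserve R12 C 3 -> on_hand[A=59 B=10 C=39] avail[A=48 B=9 C=32] open={R12,R3,R5,R6,R8}
Step 20: reserve R13 A 4 -> on_hand[A=59 B=10 C=39] avail[A=44 B=9 C=32] open={R12,R13,R3,R5,R6,R8}
Step 21: reserve R14 C 7 -> on_hand[A=59 B=10 C=39] avail[A=44 B=9 C=25] open={R12,R13,R14,R3,R5,R6,R8}
Step 22: reserve R15 A 3 -> on_hand[A=59 B=10 C=39] avail[A=41 B=9 C=25] open={R12,R13,R14,R15,R3,R5,R6,R8}
Open reservations: ['R12', 'R13', 'R14', 'R15', 'R3', 'R5', 'R6', 'R8'] -> 8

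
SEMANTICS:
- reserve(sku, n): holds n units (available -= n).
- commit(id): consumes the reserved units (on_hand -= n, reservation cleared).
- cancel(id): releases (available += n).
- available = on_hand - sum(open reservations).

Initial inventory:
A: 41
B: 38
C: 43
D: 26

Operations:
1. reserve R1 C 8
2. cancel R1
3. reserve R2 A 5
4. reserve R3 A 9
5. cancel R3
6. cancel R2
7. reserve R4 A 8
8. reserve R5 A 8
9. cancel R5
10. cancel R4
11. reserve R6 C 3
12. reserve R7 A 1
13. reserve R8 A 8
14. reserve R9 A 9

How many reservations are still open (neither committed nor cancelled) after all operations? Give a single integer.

Answer: 4

Derivation:
Step 1: reserve R1 C 8 -> on_hand[A=41 B=38 C=43 D=26] avail[A=41 B=38 C=35 D=26] open={R1}
Step 2: cancel R1 -> on_hand[A=41 B=38 C=43 D=26] avail[A=41 B=38 C=43 D=26] open={}
Step 3: reserve R2 A 5 -> on_hand[A=41 B=38 C=43 D=26] avail[A=36 B=38 C=43 D=26] open={R2}
Step 4: reserve R3 A 9 -> on_hand[A=41 B=38 C=43 D=26] avail[A=27 B=38 C=43 D=26] open={R2,R3}
Step 5: cancel R3 -> on_hand[A=41 B=38 C=43 D=26] avail[A=36 B=38 C=43 D=26] open={R2}
Step 6: cancel R2 -> on_hand[A=41 B=38 C=43 D=26] avail[A=41 B=38 C=43 D=26] open={}
Step 7: reserve R4 A 8 -> on_hand[A=41 B=38 C=43 D=26] avail[A=33 B=38 C=43 D=26] open={R4}
Step 8: reserve R5 A 8 -> on_hand[A=41 B=38 C=43 D=26] avail[A=25 B=38 C=43 D=26] open={R4,R5}
Step 9: cancel R5 -> on_hand[A=41 B=38 C=43 D=26] avail[A=33 B=38 C=43 D=26] open={R4}
Step 10: cancel R4 -> on_hand[A=41 B=38 C=43 D=26] avail[A=41 B=38 C=43 D=26] open={}
Step 11: reserve R6 C 3 -> on_hand[A=41 B=38 C=43 D=26] avail[A=41 B=38 C=40 D=26] open={R6}
Step 12: reserve R7 A 1 -> on_hand[A=41 B=38 C=43 D=26] avail[A=40 B=38 C=40 D=26] open={R6,R7}
Step 13: reserve R8 A 8 -> on_hand[A=41 B=38 C=43 D=26] avail[A=32 B=38 C=40 D=26] open={R6,R7,R8}
Step 14: reserve R9 A 9 -> on_hand[A=41 B=38 C=43 D=26] avail[A=23 B=38 C=40 D=26] open={R6,R7,R8,R9}
Open reservations: ['R6', 'R7', 'R8', 'R9'] -> 4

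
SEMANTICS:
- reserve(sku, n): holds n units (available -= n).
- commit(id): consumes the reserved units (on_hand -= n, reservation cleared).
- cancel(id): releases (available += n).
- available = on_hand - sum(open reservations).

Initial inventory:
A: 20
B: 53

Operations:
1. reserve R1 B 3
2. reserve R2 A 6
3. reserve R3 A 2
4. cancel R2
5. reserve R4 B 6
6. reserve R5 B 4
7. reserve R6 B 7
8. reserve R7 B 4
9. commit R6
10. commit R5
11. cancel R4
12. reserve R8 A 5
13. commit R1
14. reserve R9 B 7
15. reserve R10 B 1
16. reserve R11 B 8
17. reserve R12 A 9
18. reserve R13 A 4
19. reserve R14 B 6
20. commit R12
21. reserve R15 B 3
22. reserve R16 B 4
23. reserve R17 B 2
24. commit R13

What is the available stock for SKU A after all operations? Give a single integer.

Step 1: reserve R1 B 3 -> on_hand[A=20 B=53] avail[A=20 B=50] open={R1}
Step 2: reserve R2 A 6 -> on_hand[A=20 B=53] avail[A=14 B=50] open={R1,R2}
Step 3: reserve R3 A 2 -> on_hand[A=20 B=53] avail[A=12 B=50] open={R1,R2,R3}
Step 4: cancel R2 -> on_hand[A=20 B=53] avail[A=18 B=50] open={R1,R3}
Step 5: reserve R4 B 6 -> on_hand[A=20 B=53] avail[A=18 B=44] open={R1,R3,R4}
Step 6: reserve R5 B 4 -> on_hand[A=20 B=53] avail[A=18 B=40] open={R1,R3,R4,R5}
Step 7: reserve R6 B 7 -> on_hand[A=20 B=53] avail[A=18 B=33] open={R1,R3,R4,R5,R6}
Step 8: reserve R7 B 4 -> on_hand[A=20 B=53] avail[A=18 B=29] open={R1,R3,R4,R5,R6,R7}
Step 9: commit R6 -> on_hand[A=20 B=46] avail[A=18 B=29] open={R1,R3,R4,R5,R7}
Step 10: commit R5 -> on_hand[A=20 B=42] avail[A=18 B=29] open={R1,R3,R4,R7}
Step 11: cancel R4 -> on_hand[A=20 B=42] avail[A=18 B=35] open={R1,R3,R7}
Step 12: reserve R8 A 5 -> on_hand[A=20 B=42] avail[A=13 B=35] open={R1,R3,R7,R8}
Step 13: commit R1 -> on_hand[A=20 B=39] avail[A=13 B=35] open={R3,R7,R8}
Step 14: reserve R9 B 7 -> on_hand[A=20 B=39] avail[A=13 B=28] open={R3,R7,R8,R9}
Step 15: reserve R10 B 1 -> on_hand[A=20 B=39] avail[A=13 B=27] open={R10,R3,R7,R8,R9}
Step 16: reserve R11 B 8 -> on_hand[A=20 B=39] avail[A=13 B=19] open={R10,R11,R3,R7,R8,R9}
Step 17: reserve R12 A 9 -> on_hand[A=20 B=39] avail[A=4 B=19] open={R10,R11,R12,R3,R7,R8,R9}
Step 18: reserve R13 A 4 -> on_hand[A=20 B=39] avail[A=0 B=19] open={R10,R11,R12,R13,R3,R7,R8,R9}
Step 19: reserve R14 B 6 -> on_hand[A=20 B=39] avail[A=0 B=13] open={R10,R11,R12,R13,R14,R3,R7,R8,R9}
Step 20: commit R12 -> on_hand[A=11 B=39] avail[A=0 B=13] open={R10,R11,R13,R14,R3,R7,R8,R9}
Step 21: reserve R15 B 3 -> on_hand[A=11 B=39] avail[A=0 B=10] open={R10,R11,R13,R14,R15,R3,R7,R8,R9}
Step 22: reserve R16 B 4 -> on_hand[A=11 B=39] avail[A=0 B=6] open={R10,R11,R13,R14,R15,R16,R3,R7,R8,R9}
Step 23: reserve R17 B 2 -> on_hand[A=11 B=39] avail[A=0 B=4] open={R10,R11,R13,R14,R15,R16,R17,R3,R7,R8,R9}
Step 24: commit R13 -> on_hand[A=7 B=39] avail[A=0 B=4] open={R10,R11,R14,R15,R16,R17,R3,R7,R8,R9}
Final available[A] = 0

Answer: 0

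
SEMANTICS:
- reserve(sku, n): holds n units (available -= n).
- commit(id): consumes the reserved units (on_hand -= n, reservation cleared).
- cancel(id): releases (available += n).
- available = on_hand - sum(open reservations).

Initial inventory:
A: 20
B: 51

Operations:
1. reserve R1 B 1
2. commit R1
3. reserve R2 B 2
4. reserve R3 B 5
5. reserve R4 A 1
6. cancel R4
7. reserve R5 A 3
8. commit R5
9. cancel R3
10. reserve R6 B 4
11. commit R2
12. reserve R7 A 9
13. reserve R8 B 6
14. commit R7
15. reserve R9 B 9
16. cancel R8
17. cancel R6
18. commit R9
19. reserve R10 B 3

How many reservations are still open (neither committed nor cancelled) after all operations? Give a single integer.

Answer: 1

Derivation:
Step 1: reserve R1 B 1 -> on_hand[A=20 B=51] avail[A=20 B=50] open={R1}
Step 2: commit R1 -> on_hand[A=20 B=50] avail[A=20 B=50] open={}
Step 3: reserve R2 B 2 -> on_hand[A=20 B=50] avail[A=20 B=48] open={R2}
Step 4: reserve R3 B 5 -> on_hand[A=20 B=50] avail[A=20 B=43] open={R2,R3}
Step 5: reserve R4 A 1 -> on_hand[A=20 B=50] avail[A=19 B=43] open={R2,R3,R4}
Step 6: cancel R4 -> on_hand[A=20 B=50] avail[A=20 B=43] open={R2,R3}
Step 7: reserve R5 A 3 -> on_hand[A=20 B=50] avail[A=17 B=43] open={R2,R3,R5}
Step 8: commit R5 -> on_hand[A=17 B=50] avail[A=17 B=43] open={R2,R3}
Step 9: cancel R3 -> on_hand[A=17 B=50] avail[A=17 B=48] open={R2}
Step 10: reserve R6 B 4 -> on_hand[A=17 B=50] avail[A=17 B=44] open={R2,R6}
Step 11: commit R2 -> on_hand[A=17 B=48] avail[A=17 B=44] open={R6}
Step 12: reserve R7 A 9 -> on_hand[A=17 B=48] avail[A=8 B=44] open={R6,R7}
Step 13: reserve R8 B 6 -> on_hand[A=17 B=48] avail[A=8 B=38] open={R6,R7,R8}
Step 14: commit R7 -> on_hand[A=8 B=48] avail[A=8 B=38] open={R6,R8}
Step 15: reserve R9 B 9 -> on_hand[A=8 B=48] avail[A=8 B=29] open={R6,R8,R9}
Step 16: cancel R8 -> on_hand[A=8 B=48] avail[A=8 B=35] open={R6,R9}
Step 17: cancel R6 -> on_hand[A=8 B=48] avail[A=8 B=39] open={R9}
Step 18: commit R9 -> on_hand[A=8 B=39] avail[A=8 B=39] open={}
Step 19: reserve R10 B 3 -> on_hand[A=8 B=39] avail[A=8 B=36] open={R10}
Open reservations: ['R10'] -> 1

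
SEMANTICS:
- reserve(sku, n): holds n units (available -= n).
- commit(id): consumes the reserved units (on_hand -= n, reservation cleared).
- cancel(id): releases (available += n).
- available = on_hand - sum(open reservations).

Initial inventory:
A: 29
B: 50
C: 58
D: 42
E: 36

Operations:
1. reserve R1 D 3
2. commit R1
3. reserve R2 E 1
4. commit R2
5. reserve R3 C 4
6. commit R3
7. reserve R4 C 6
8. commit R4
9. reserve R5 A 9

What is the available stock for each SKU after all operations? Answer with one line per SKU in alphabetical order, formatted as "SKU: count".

Answer: A: 20
B: 50
C: 48
D: 39
E: 35

Derivation:
Step 1: reserve R1 D 3 -> on_hand[A=29 B=50 C=58 D=42 E=36] avail[A=29 B=50 C=58 D=39 E=36] open={R1}
Step 2: commit R1 -> on_hand[A=29 B=50 C=58 D=39 E=36] avail[A=29 B=50 C=58 D=39 E=36] open={}
Step 3: reserve R2 E 1 -> on_hand[A=29 B=50 C=58 D=39 E=36] avail[A=29 B=50 C=58 D=39 E=35] open={R2}
Step 4: commit R2 -> on_hand[A=29 B=50 C=58 D=39 E=35] avail[A=29 B=50 C=58 D=39 E=35] open={}
Step 5: reserve R3 C 4 -> on_hand[A=29 B=50 C=58 D=39 E=35] avail[A=29 B=50 C=54 D=39 E=35] open={R3}
Step 6: commit R3 -> on_hand[A=29 B=50 C=54 D=39 E=35] avail[A=29 B=50 C=54 D=39 E=35] open={}
Step 7: reserve R4 C 6 -> on_hand[A=29 B=50 C=54 D=39 E=35] avail[A=29 B=50 C=48 D=39 E=35] open={R4}
Step 8: commit R4 -> on_hand[A=29 B=50 C=48 D=39 E=35] avail[A=29 B=50 C=48 D=39 E=35] open={}
Step 9: reserve R5 A 9 -> on_hand[A=29 B=50 C=48 D=39 E=35] avail[A=20 B=50 C=48 D=39 E=35] open={R5}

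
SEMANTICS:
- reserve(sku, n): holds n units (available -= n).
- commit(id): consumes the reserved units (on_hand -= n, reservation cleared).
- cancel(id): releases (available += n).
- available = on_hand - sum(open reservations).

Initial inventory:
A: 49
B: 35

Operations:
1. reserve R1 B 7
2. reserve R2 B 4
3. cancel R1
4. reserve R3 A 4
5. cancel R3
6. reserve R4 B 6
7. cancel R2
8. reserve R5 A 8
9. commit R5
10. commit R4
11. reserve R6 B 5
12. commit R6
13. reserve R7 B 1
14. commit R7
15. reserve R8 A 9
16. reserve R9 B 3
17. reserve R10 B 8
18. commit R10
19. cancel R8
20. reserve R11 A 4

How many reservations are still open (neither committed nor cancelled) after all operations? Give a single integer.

Answer: 2

Derivation:
Step 1: reserve R1 B 7 -> on_hand[A=49 B=35] avail[A=49 B=28] open={R1}
Step 2: reserve R2 B 4 -> on_hand[A=49 B=35] avail[A=49 B=24] open={R1,R2}
Step 3: cancel R1 -> on_hand[A=49 B=35] avail[A=49 B=31] open={R2}
Step 4: reserve R3 A 4 -> on_hand[A=49 B=35] avail[A=45 B=31] open={R2,R3}
Step 5: cancel R3 -> on_hand[A=49 B=35] avail[A=49 B=31] open={R2}
Step 6: reserve R4 B 6 -> on_hand[A=49 B=35] avail[A=49 B=25] open={R2,R4}
Step 7: cancel R2 -> on_hand[A=49 B=35] avail[A=49 B=29] open={R4}
Step 8: reserve R5 A 8 -> on_hand[A=49 B=35] avail[A=41 B=29] open={R4,R5}
Step 9: commit R5 -> on_hand[A=41 B=35] avail[A=41 B=29] open={R4}
Step 10: commit R4 -> on_hand[A=41 B=29] avail[A=41 B=29] open={}
Step 11: reserve R6 B 5 -> on_hand[A=41 B=29] avail[A=41 B=24] open={R6}
Step 12: commit R6 -> on_hand[A=41 B=24] avail[A=41 B=24] open={}
Step 13: reserve R7 B 1 -> on_hand[A=41 B=24] avail[A=41 B=23] open={R7}
Step 14: commit R7 -> on_hand[A=41 B=23] avail[A=41 B=23] open={}
Step 15: reserve R8 A 9 -> on_hand[A=41 B=23] avail[A=32 B=23] open={R8}
Step 16: reserve R9 B 3 -> on_hand[A=41 B=23] avail[A=32 B=20] open={R8,R9}
Step 17: reserve R10 B 8 -> on_hand[A=41 B=23] avail[A=32 B=12] open={R10,R8,R9}
Step 18: commit R10 -> on_hand[A=41 B=15] avail[A=32 B=12] open={R8,R9}
Step 19: cancel R8 -> on_hand[A=41 B=15] avail[A=41 B=12] open={R9}
Step 20: reserve R11 A 4 -> on_hand[A=41 B=15] avail[A=37 B=12] open={R11,R9}
Open reservations: ['R11', 'R9'] -> 2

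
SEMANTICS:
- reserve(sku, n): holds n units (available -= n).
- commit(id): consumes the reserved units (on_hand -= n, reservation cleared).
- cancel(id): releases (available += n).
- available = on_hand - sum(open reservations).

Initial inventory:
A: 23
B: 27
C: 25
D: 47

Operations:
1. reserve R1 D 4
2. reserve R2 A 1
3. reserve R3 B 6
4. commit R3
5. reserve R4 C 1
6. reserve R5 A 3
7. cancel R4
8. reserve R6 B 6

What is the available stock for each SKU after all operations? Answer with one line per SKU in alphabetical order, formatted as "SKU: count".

Answer: A: 19
B: 15
C: 25
D: 43

Derivation:
Step 1: reserve R1 D 4 -> on_hand[A=23 B=27 C=25 D=47] avail[A=23 B=27 C=25 D=43] open={R1}
Step 2: reserve R2 A 1 -> on_hand[A=23 B=27 C=25 D=47] avail[A=22 B=27 C=25 D=43] open={R1,R2}
Step 3: reserve R3 B 6 -> on_hand[A=23 B=27 C=25 D=47] avail[A=22 B=21 C=25 D=43] open={R1,R2,R3}
Step 4: commit R3 -> on_hand[A=23 B=21 C=25 D=47] avail[A=22 B=21 C=25 D=43] open={R1,R2}
Step 5: reserve R4 C 1 -> on_hand[A=23 B=21 C=25 D=47] avail[A=22 B=21 C=24 D=43] open={R1,R2,R4}
Step 6: reserve R5 A 3 -> on_hand[A=23 B=21 C=25 D=47] avail[A=19 B=21 C=24 D=43] open={R1,R2,R4,R5}
Step 7: cancel R4 -> on_hand[A=23 B=21 C=25 D=47] avail[A=19 B=21 C=25 D=43] open={R1,R2,R5}
Step 8: reserve R6 B 6 -> on_hand[A=23 B=21 C=25 D=47] avail[A=19 B=15 C=25 D=43] open={R1,R2,R5,R6}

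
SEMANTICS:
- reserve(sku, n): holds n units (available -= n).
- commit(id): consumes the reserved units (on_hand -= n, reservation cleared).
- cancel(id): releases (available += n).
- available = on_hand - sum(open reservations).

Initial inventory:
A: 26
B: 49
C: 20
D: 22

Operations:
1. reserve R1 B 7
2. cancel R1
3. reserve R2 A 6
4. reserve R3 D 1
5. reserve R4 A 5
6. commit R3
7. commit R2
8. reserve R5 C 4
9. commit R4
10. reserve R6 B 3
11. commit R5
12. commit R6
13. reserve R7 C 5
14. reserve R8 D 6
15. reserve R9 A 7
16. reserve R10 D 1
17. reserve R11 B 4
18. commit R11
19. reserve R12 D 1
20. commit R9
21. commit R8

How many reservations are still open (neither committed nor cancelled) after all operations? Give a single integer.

Answer: 3

Derivation:
Step 1: reserve R1 B 7 -> on_hand[A=26 B=49 C=20 D=22] avail[A=26 B=42 C=20 D=22] open={R1}
Step 2: cancel R1 -> on_hand[A=26 B=49 C=20 D=22] avail[A=26 B=49 C=20 D=22] open={}
Step 3: reserve R2 A 6 -> on_hand[A=26 B=49 C=20 D=22] avail[A=20 B=49 C=20 D=22] open={R2}
Step 4: reserve R3 D 1 -> on_hand[A=26 B=49 C=20 D=22] avail[A=20 B=49 C=20 D=21] open={R2,R3}
Step 5: reserve R4 A 5 -> on_hand[A=26 B=49 C=20 D=22] avail[A=15 B=49 C=20 D=21] open={R2,R3,R4}
Step 6: commit R3 -> on_hand[A=26 B=49 C=20 D=21] avail[A=15 B=49 C=20 D=21] open={R2,R4}
Step 7: commit R2 -> on_hand[A=20 B=49 C=20 D=21] avail[A=15 B=49 C=20 D=21] open={R4}
Step 8: reserve R5 C 4 -> on_hand[A=20 B=49 C=20 D=21] avail[A=15 B=49 C=16 D=21] open={R4,R5}
Step 9: commit R4 -> on_hand[A=15 B=49 C=20 D=21] avail[A=15 B=49 C=16 D=21] open={R5}
Step 10: reserve R6 B 3 -> on_hand[A=15 B=49 C=20 D=21] avail[A=15 B=46 C=16 D=21] open={R5,R6}
Step 11: commit R5 -> on_hand[A=15 B=49 C=16 D=21] avail[A=15 B=46 C=16 D=21] open={R6}
Step 12: commit R6 -> on_hand[A=15 B=46 C=16 D=21] avail[A=15 B=46 C=16 D=21] open={}
Step 13: reserve R7 C 5 -> on_hand[A=15 B=46 C=16 D=21] avail[A=15 B=46 C=11 D=21] open={R7}
Step 14: reserve R8 D 6 -> on_hand[A=15 B=46 C=16 D=21] avail[A=15 B=46 C=11 D=15] open={R7,R8}
Step 15: reserve R9 A 7 -> on_hand[A=15 B=46 C=16 D=21] avail[A=8 B=46 C=11 D=15] open={R7,R8,R9}
Step 16: reserve R10 D 1 -> on_hand[A=15 B=46 C=16 D=21] avail[A=8 B=46 C=11 D=14] open={R10,R7,R8,R9}
Step 17: reserve R11 B 4 -> on_hand[A=15 B=46 C=16 D=21] avail[A=8 B=42 C=11 D=14] open={R10,R11,R7,R8,R9}
Step 18: commit R11 -> on_hand[A=15 B=42 C=16 D=21] avail[A=8 B=42 C=11 D=14] open={R10,R7,R8,R9}
Step 19: reserve R12 D 1 -> on_hand[A=15 B=42 C=16 D=21] avail[A=8 B=42 C=11 D=13] open={R10,R12,R7,R8,R9}
Step 20: commit R9 -> on_hand[A=8 B=42 C=16 D=21] avail[A=8 B=42 C=11 D=13] open={R10,R12,R7,R8}
Step 21: commit R8 -> on_hand[A=8 B=42 C=16 D=15] avail[A=8 B=42 C=11 D=13] open={R10,R12,R7}
Open reservations: ['R10', 'R12', 'R7'] -> 3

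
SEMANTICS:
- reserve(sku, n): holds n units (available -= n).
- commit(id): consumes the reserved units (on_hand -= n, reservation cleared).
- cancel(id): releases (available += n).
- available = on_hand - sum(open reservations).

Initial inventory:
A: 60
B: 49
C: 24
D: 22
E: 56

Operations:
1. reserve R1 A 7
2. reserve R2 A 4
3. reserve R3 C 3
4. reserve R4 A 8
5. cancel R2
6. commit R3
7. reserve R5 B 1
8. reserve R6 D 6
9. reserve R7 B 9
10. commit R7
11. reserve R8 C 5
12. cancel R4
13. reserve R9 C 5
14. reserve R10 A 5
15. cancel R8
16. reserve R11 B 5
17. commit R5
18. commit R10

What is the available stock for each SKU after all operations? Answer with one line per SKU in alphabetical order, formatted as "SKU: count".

Step 1: reserve R1 A 7 -> on_hand[A=60 B=49 C=24 D=22 E=56] avail[A=53 B=49 C=24 D=22 E=56] open={R1}
Step 2: reserve R2 A 4 -> on_hand[A=60 B=49 C=24 D=22 E=56] avail[A=49 B=49 C=24 D=22 E=56] open={R1,R2}
Step 3: reserve R3 C 3 -> on_hand[A=60 B=49 C=24 D=22 E=56] avail[A=49 B=49 C=21 D=22 E=56] open={R1,R2,R3}
Step 4: reserve R4 A 8 -> on_hand[A=60 B=49 C=24 D=22 E=56] avail[A=41 B=49 C=21 D=22 E=56] open={R1,R2,R3,R4}
Step 5: cancel R2 -> on_hand[A=60 B=49 C=24 D=22 E=56] avail[A=45 B=49 C=21 D=22 E=56] open={R1,R3,R4}
Step 6: commit R3 -> on_hand[A=60 B=49 C=21 D=22 E=56] avail[A=45 B=49 C=21 D=22 E=56] open={R1,R4}
Step 7: reserve R5 B 1 -> on_hand[A=60 B=49 C=21 D=22 E=56] avail[A=45 B=48 C=21 D=22 E=56] open={R1,R4,R5}
Step 8: reserve R6 D 6 -> on_hand[A=60 B=49 C=21 D=22 E=56] avail[A=45 B=48 C=21 D=16 E=56] open={R1,R4,R5,R6}
Step 9: reserve R7 B 9 -> on_hand[A=60 B=49 C=21 D=22 E=56] avail[A=45 B=39 C=21 D=16 E=56] open={R1,R4,R5,R6,R7}
Step 10: commit R7 -> on_hand[A=60 B=40 C=21 D=22 E=56] avail[A=45 B=39 C=21 D=16 E=56] open={R1,R4,R5,R6}
Step 11: reserve R8 C 5 -> on_hand[A=60 B=40 C=21 D=22 E=56] avail[A=45 B=39 C=16 D=16 E=56] open={R1,R4,R5,R6,R8}
Step 12: cancel R4 -> on_hand[A=60 B=40 C=21 D=22 E=56] avail[A=53 B=39 C=16 D=16 E=56] open={R1,R5,R6,R8}
Step 13: reserve R9 C 5 -> on_hand[A=60 B=40 C=21 D=22 E=56] avail[A=53 B=39 C=11 D=16 E=56] open={R1,R5,R6,R8,R9}
Step 14: reserve R10 A 5 -> on_hand[A=60 B=40 C=21 D=22 E=56] avail[A=48 B=39 C=11 D=16 E=56] open={R1,R10,R5,R6,R8,R9}
Step 15: cancel R8 -> on_hand[A=60 B=40 C=21 D=22 E=56] avail[A=48 B=39 C=16 D=16 E=56] open={R1,R10,R5,R6,R9}
Step 16: reserve R11 B 5 -> on_hand[A=60 B=40 C=21 D=22 E=56] avail[A=48 B=34 C=16 D=16 E=56] open={R1,R10,R11,R5,R6,R9}
Step 17: commit R5 -> on_hand[A=60 B=39 C=21 D=22 E=56] avail[A=48 B=34 C=16 D=16 E=56] open={R1,R10,R11,R6,R9}
Step 18: commit R10 -> on_hand[A=55 B=39 C=21 D=22 E=56] avail[A=48 B=34 C=16 D=16 E=56] open={R1,R11,R6,R9}

Answer: A: 48
B: 34
C: 16
D: 16
E: 56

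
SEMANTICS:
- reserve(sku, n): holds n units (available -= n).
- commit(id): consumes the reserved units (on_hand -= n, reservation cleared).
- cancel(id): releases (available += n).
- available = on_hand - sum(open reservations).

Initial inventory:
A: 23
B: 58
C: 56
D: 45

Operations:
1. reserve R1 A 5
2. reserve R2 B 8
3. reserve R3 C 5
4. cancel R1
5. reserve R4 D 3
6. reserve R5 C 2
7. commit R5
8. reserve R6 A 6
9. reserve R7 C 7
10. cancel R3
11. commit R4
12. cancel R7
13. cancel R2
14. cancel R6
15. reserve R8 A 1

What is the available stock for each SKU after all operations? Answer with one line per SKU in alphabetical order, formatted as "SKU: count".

Step 1: reserve R1 A 5 -> on_hand[A=23 B=58 C=56 D=45] avail[A=18 B=58 C=56 D=45] open={R1}
Step 2: reserve R2 B 8 -> on_hand[A=23 B=58 C=56 D=45] avail[A=18 B=50 C=56 D=45] open={R1,R2}
Step 3: reserve R3 C 5 -> on_hand[A=23 B=58 C=56 D=45] avail[A=18 B=50 C=51 D=45] open={R1,R2,R3}
Step 4: cancel R1 -> on_hand[A=23 B=58 C=56 D=45] avail[A=23 B=50 C=51 D=45] open={R2,R3}
Step 5: reserve R4 D 3 -> on_hand[A=23 B=58 C=56 D=45] avail[A=23 B=50 C=51 D=42] open={R2,R3,R4}
Step 6: reserve R5 C 2 -> on_hand[A=23 B=58 C=56 D=45] avail[A=23 B=50 C=49 D=42] open={R2,R3,R4,R5}
Step 7: commit R5 -> on_hand[A=23 B=58 C=54 D=45] avail[A=23 B=50 C=49 D=42] open={R2,R3,R4}
Step 8: reserve R6 A 6 -> on_hand[A=23 B=58 C=54 D=45] avail[A=17 B=50 C=49 D=42] open={R2,R3,R4,R6}
Step 9: reserve R7 C 7 -> on_hand[A=23 B=58 C=54 D=45] avail[A=17 B=50 C=42 D=42] open={R2,R3,R4,R6,R7}
Step 10: cancel R3 -> on_hand[A=23 B=58 C=54 D=45] avail[A=17 B=50 C=47 D=42] open={R2,R4,R6,R7}
Step 11: commit R4 -> on_hand[A=23 B=58 C=54 D=42] avail[A=17 B=50 C=47 D=42] open={R2,R6,R7}
Step 12: cancel R7 -> on_hand[A=23 B=58 C=54 D=42] avail[A=17 B=50 C=54 D=42] open={R2,R6}
Step 13: cancel R2 -> on_hand[A=23 B=58 C=54 D=42] avail[A=17 B=58 C=54 D=42] open={R6}
Step 14: cancel R6 -> on_hand[A=23 B=58 C=54 D=42] avail[A=23 B=58 C=54 D=42] open={}
Step 15: reserve R8 A 1 -> on_hand[A=23 B=58 C=54 D=42] avail[A=22 B=58 C=54 D=42] open={R8}

Answer: A: 22
B: 58
C: 54
D: 42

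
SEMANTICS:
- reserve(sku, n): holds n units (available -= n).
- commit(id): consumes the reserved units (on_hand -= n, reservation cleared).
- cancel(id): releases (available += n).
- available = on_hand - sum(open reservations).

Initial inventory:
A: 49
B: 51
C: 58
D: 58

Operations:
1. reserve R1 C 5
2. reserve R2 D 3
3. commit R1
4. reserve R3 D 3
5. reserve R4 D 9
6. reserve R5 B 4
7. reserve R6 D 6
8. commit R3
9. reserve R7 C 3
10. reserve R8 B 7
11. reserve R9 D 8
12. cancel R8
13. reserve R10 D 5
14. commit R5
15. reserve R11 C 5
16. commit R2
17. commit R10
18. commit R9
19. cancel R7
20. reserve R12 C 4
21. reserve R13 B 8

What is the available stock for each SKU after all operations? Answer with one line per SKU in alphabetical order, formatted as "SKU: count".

Answer: A: 49
B: 39
C: 44
D: 24

Derivation:
Step 1: reserve R1 C 5 -> on_hand[A=49 B=51 C=58 D=58] avail[A=49 B=51 C=53 D=58] open={R1}
Step 2: reserve R2 D 3 -> on_hand[A=49 B=51 C=58 D=58] avail[A=49 B=51 C=53 D=55] open={R1,R2}
Step 3: commit R1 -> on_hand[A=49 B=51 C=53 D=58] avail[A=49 B=51 C=53 D=55] open={R2}
Step 4: reserve R3 D 3 -> on_hand[A=49 B=51 C=53 D=58] avail[A=49 B=51 C=53 D=52] open={R2,R3}
Step 5: reserve R4 D 9 -> on_hand[A=49 B=51 C=53 D=58] avail[A=49 B=51 C=53 D=43] open={R2,R3,R4}
Step 6: reserve R5 B 4 -> on_hand[A=49 B=51 C=53 D=58] avail[A=49 B=47 C=53 D=43] open={R2,R3,R4,R5}
Step 7: reserve R6 D 6 -> on_hand[A=49 B=51 C=53 D=58] avail[A=49 B=47 C=53 D=37] open={R2,R3,R4,R5,R6}
Step 8: commit R3 -> on_hand[A=49 B=51 C=53 D=55] avail[A=49 B=47 C=53 D=37] open={R2,R4,R5,R6}
Step 9: reserve R7 C 3 -> on_hand[A=49 B=51 C=53 D=55] avail[A=49 B=47 C=50 D=37] open={R2,R4,R5,R6,R7}
Step 10: reserve R8 B 7 -> on_hand[A=49 B=51 C=53 D=55] avail[A=49 B=40 C=50 D=37] open={R2,R4,R5,R6,R7,R8}
Step 11: reserve R9 D 8 -> on_hand[A=49 B=51 C=53 D=55] avail[A=49 B=40 C=50 D=29] open={R2,R4,R5,R6,R7,R8,R9}
Step 12: cancel R8 -> on_hand[A=49 B=51 C=53 D=55] avail[A=49 B=47 C=50 D=29] open={R2,R4,R5,R6,R7,R9}
Step 13: reserve R10 D 5 -> on_hand[A=49 B=51 C=53 D=55] avail[A=49 B=47 C=50 D=24] open={R10,R2,R4,R5,R6,R7,R9}
Step 14: commit R5 -> on_hand[A=49 B=47 C=53 D=55] avail[A=49 B=47 C=50 D=24] open={R10,R2,R4,R6,R7,R9}
Step 15: reserve R11 C 5 -> on_hand[A=49 B=47 C=53 D=55] avail[A=49 B=47 C=45 D=24] open={R10,R11,R2,R4,R6,R7,R9}
Step 16: commit R2 -> on_hand[A=49 B=47 C=53 D=52] avail[A=49 B=47 C=45 D=24] open={R10,R11,R4,R6,R7,R9}
Step 17: commit R10 -> on_hand[A=49 B=47 C=53 D=47] avail[A=49 B=47 C=45 D=24] open={R11,R4,R6,R7,R9}
Step 18: commit R9 -> on_hand[A=49 B=47 C=53 D=39] avail[A=49 B=47 C=45 D=24] open={R11,R4,R6,R7}
Step 19: cancel R7 -> on_hand[A=49 B=47 C=53 D=39] avail[A=49 B=47 C=48 D=24] open={R11,R4,R6}
Step 20: reserve R12 C 4 -> on_hand[A=49 B=47 C=53 D=39] avail[A=49 B=47 C=44 D=24] open={R11,R12,R4,R6}
Step 21: reserve R13 B 8 -> on_hand[A=49 B=47 C=53 D=39] avail[A=49 B=39 C=44 D=24] open={R11,R12,R13,R4,R6}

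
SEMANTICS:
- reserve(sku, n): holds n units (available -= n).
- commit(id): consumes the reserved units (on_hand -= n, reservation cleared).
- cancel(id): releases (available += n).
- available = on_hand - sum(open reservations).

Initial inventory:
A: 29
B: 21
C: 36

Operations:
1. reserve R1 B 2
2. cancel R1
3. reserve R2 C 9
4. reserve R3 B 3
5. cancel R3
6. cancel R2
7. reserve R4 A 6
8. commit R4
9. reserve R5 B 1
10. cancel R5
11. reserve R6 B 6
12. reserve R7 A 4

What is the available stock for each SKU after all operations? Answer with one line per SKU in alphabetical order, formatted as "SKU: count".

Answer: A: 19
B: 15
C: 36

Derivation:
Step 1: reserve R1 B 2 -> on_hand[A=29 B=21 C=36] avail[A=29 B=19 C=36] open={R1}
Step 2: cancel R1 -> on_hand[A=29 B=21 C=36] avail[A=29 B=21 C=36] open={}
Step 3: reserve R2 C 9 -> on_hand[A=29 B=21 C=36] avail[A=29 B=21 C=27] open={R2}
Step 4: reserve R3 B 3 -> on_hand[A=29 B=21 C=36] avail[A=29 B=18 C=27] open={R2,R3}
Step 5: cancel R3 -> on_hand[A=29 B=21 C=36] avail[A=29 B=21 C=27] open={R2}
Step 6: cancel R2 -> on_hand[A=29 B=21 C=36] avail[A=29 B=21 C=36] open={}
Step 7: reserve R4 A 6 -> on_hand[A=29 B=21 C=36] avail[A=23 B=21 C=36] open={R4}
Step 8: commit R4 -> on_hand[A=23 B=21 C=36] avail[A=23 B=21 C=36] open={}
Step 9: reserve R5 B 1 -> on_hand[A=23 B=21 C=36] avail[A=23 B=20 C=36] open={R5}
Step 10: cancel R5 -> on_hand[A=23 B=21 C=36] avail[A=23 B=21 C=36] open={}
Step 11: reserve R6 B 6 -> on_hand[A=23 B=21 C=36] avail[A=23 B=15 C=36] open={R6}
Step 12: reserve R7 A 4 -> on_hand[A=23 B=21 C=36] avail[A=19 B=15 C=36] open={R6,R7}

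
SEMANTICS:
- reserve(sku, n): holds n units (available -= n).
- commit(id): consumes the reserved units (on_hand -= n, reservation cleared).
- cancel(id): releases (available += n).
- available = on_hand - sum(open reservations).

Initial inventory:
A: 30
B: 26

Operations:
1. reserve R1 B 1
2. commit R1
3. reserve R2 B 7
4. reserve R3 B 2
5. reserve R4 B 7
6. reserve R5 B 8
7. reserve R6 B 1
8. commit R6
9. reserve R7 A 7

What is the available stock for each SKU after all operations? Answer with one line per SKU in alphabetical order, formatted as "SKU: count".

Answer: A: 23
B: 0

Derivation:
Step 1: reserve R1 B 1 -> on_hand[A=30 B=26] avail[A=30 B=25] open={R1}
Step 2: commit R1 -> on_hand[A=30 B=25] avail[A=30 B=25] open={}
Step 3: reserve R2 B 7 -> on_hand[A=30 B=25] avail[A=30 B=18] open={R2}
Step 4: reserve R3 B 2 -> on_hand[A=30 B=25] avail[A=30 B=16] open={R2,R3}
Step 5: reserve R4 B 7 -> on_hand[A=30 B=25] avail[A=30 B=9] open={R2,R3,R4}
Step 6: reserve R5 B 8 -> on_hand[A=30 B=25] avail[A=30 B=1] open={R2,R3,R4,R5}
Step 7: reserve R6 B 1 -> on_hand[A=30 B=25] avail[A=30 B=0] open={R2,R3,R4,R5,R6}
Step 8: commit R6 -> on_hand[A=30 B=24] avail[A=30 B=0] open={R2,R3,R4,R5}
Step 9: reserve R7 A 7 -> on_hand[A=30 B=24] avail[A=23 B=0] open={R2,R3,R4,R5,R7}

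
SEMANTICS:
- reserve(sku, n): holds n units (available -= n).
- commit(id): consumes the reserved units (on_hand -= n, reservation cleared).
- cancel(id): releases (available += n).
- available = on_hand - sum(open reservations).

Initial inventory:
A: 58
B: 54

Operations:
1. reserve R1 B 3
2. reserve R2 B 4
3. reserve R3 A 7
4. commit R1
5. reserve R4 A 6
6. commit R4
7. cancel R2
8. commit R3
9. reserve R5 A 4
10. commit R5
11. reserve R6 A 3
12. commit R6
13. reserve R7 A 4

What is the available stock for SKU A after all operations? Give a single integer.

Answer: 34

Derivation:
Step 1: reserve R1 B 3 -> on_hand[A=58 B=54] avail[A=58 B=51] open={R1}
Step 2: reserve R2 B 4 -> on_hand[A=58 B=54] avail[A=58 B=47] open={R1,R2}
Step 3: reserve R3 A 7 -> on_hand[A=58 B=54] avail[A=51 B=47] open={R1,R2,R3}
Step 4: commit R1 -> on_hand[A=58 B=51] avail[A=51 B=47] open={R2,R3}
Step 5: reserve R4 A 6 -> on_hand[A=58 B=51] avail[A=45 B=47] open={R2,R3,R4}
Step 6: commit R4 -> on_hand[A=52 B=51] avail[A=45 B=47] open={R2,R3}
Step 7: cancel R2 -> on_hand[A=52 B=51] avail[A=45 B=51] open={R3}
Step 8: commit R3 -> on_hand[A=45 B=51] avail[A=45 B=51] open={}
Step 9: reserve R5 A 4 -> on_hand[A=45 B=51] avail[A=41 B=51] open={R5}
Step 10: commit R5 -> on_hand[A=41 B=51] avail[A=41 B=51] open={}
Step 11: reserve R6 A 3 -> on_hand[A=41 B=51] avail[A=38 B=51] open={R6}
Step 12: commit R6 -> on_hand[A=38 B=51] avail[A=38 B=51] open={}
Step 13: reserve R7 A 4 -> on_hand[A=38 B=51] avail[A=34 B=51] open={R7}
Final available[A] = 34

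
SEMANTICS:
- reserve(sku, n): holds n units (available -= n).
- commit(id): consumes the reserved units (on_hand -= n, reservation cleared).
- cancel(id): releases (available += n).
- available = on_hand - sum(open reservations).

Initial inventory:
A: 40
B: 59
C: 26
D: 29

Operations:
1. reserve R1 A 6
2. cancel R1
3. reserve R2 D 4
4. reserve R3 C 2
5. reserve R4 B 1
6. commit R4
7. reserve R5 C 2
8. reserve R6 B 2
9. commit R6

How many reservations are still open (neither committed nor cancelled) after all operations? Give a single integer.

Step 1: reserve R1 A 6 -> on_hand[A=40 B=59 C=26 D=29] avail[A=34 B=59 C=26 D=29] open={R1}
Step 2: cancel R1 -> on_hand[A=40 B=59 C=26 D=29] avail[A=40 B=59 C=26 D=29] open={}
Step 3: reserve R2 D 4 -> on_hand[A=40 B=59 C=26 D=29] avail[A=40 B=59 C=26 D=25] open={R2}
Step 4: reserve R3 C 2 -> on_hand[A=40 B=59 C=26 D=29] avail[A=40 B=59 C=24 D=25] open={R2,R3}
Step 5: reserve R4 B 1 -> on_hand[A=40 B=59 C=26 D=29] avail[A=40 B=58 C=24 D=25] open={R2,R3,R4}
Step 6: commit R4 -> on_hand[A=40 B=58 C=26 D=29] avail[A=40 B=58 C=24 D=25] open={R2,R3}
Step 7: reserve R5 C 2 -> on_hand[A=40 B=58 C=26 D=29] avail[A=40 B=58 C=22 D=25] open={R2,R3,R5}
Step 8: reserve R6 B 2 -> on_hand[A=40 B=58 C=26 D=29] avail[A=40 B=56 C=22 D=25] open={R2,R3,R5,R6}
Step 9: commit R6 -> on_hand[A=40 B=56 C=26 D=29] avail[A=40 B=56 C=22 D=25] open={R2,R3,R5}
Open reservations: ['R2', 'R3', 'R5'] -> 3

Answer: 3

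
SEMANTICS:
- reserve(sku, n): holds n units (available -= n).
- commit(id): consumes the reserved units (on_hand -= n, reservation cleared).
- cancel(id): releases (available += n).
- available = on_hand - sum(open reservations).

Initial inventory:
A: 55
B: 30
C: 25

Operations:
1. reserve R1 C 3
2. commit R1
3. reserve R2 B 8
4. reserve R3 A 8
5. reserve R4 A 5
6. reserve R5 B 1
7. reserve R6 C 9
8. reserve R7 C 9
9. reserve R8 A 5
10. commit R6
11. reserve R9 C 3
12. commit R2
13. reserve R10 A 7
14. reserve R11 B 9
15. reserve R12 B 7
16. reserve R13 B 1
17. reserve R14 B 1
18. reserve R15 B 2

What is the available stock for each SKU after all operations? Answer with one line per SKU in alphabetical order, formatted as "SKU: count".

Answer: A: 30
B: 1
C: 1

Derivation:
Step 1: reserve R1 C 3 -> on_hand[A=55 B=30 C=25] avail[A=55 B=30 C=22] open={R1}
Step 2: commit R1 -> on_hand[A=55 B=30 C=22] avail[A=55 B=30 C=22] open={}
Step 3: reserve R2 B 8 -> on_hand[A=55 B=30 C=22] avail[A=55 B=22 C=22] open={R2}
Step 4: reserve R3 A 8 -> on_hand[A=55 B=30 C=22] avail[A=47 B=22 C=22] open={R2,R3}
Step 5: reserve R4 A 5 -> on_hand[A=55 B=30 C=22] avail[A=42 B=22 C=22] open={R2,R3,R4}
Step 6: reserve R5 B 1 -> on_hand[A=55 B=30 C=22] avail[A=42 B=21 C=22] open={R2,R3,R4,R5}
Step 7: reserve R6 C 9 -> on_hand[A=55 B=30 C=22] avail[A=42 B=21 C=13] open={R2,R3,R4,R5,R6}
Step 8: reserve R7 C 9 -> on_hand[A=55 B=30 C=22] avail[A=42 B=21 C=4] open={R2,R3,R4,R5,R6,R7}
Step 9: reserve R8 A 5 -> on_hand[A=55 B=30 C=22] avail[A=37 B=21 C=4] open={R2,R3,R4,R5,R6,R7,R8}
Step 10: commit R6 -> on_hand[A=55 B=30 C=13] avail[A=37 B=21 C=4] open={R2,R3,R4,R5,R7,R8}
Step 11: reserve R9 C 3 -> on_hand[A=55 B=30 C=13] avail[A=37 B=21 C=1] open={R2,R3,R4,R5,R7,R8,R9}
Step 12: commit R2 -> on_hand[A=55 B=22 C=13] avail[A=37 B=21 C=1] open={R3,R4,R5,R7,R8,R9}
Step 13: reserve R10 A 7 -> on_hand[A=55 B=22 C=13] avail[A=30 B=21 C=1] open={R10,R3,R4,R5,R7,R8,R9}
Step 14: reserve R11 B 9 -> on_hand[A=55 B=22 C=13] avail[A=30 B=12 C=1] open={R10,R11,R3,R4,R5,R7,R8,R9}
Step 15: reserve R12 B 7 -> on_hand[A=55 B=22 C=13] avail[A=30 B=5 C=1] open={R10,R11,R12,R3,R4,R5,R7,R8,R9}
Step 16: reserve R13 B 1 -> on_hand[A=55 B=22 C=13] avail[A=30 B=4 C=1] open={R10,R11,R12,R13,R3,R4,R5,R7,R8,R9}
Step 17: reserve R14 B 1 -> on_hand[A=55 B=22 C=13] avail[A=30 B=3 C=1] open={R10,R11,R12,R13,R14,R3,R4,R5,R7,R8,R9}
Step 18: reserve R15 B 2 -> on_hand[A=55 B=22 C=13] avail[A=30 B=1 C=1] open={R10,R11,R12,R13,R14,R15,R3,R4,R5,R7,R8,R9}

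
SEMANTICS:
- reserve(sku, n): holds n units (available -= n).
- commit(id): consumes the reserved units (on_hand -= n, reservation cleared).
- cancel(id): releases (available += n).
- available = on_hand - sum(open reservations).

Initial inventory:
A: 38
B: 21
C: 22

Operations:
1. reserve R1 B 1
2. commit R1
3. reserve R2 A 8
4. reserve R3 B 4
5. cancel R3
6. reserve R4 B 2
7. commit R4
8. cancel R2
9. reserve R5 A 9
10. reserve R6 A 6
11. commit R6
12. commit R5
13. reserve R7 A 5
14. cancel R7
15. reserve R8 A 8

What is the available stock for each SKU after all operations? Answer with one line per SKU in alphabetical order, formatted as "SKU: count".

Step 1: reserve R1 B 1 -> on_hand[A=38 B=21 C=22] avail[A=38 B=20 C=22] open={R1}
Step 2: commit R1 -> on_hand[A=38 B=20 C=22] avail[A=38 B=20 C=22] open={}
Step 3: reserve R2 A 8 -> on_hand[A=38 B=20 C=22] avail[A=30 B=20 C=22] open={R2}
Step 4: reserve R3 B 4 -> on_hand[A=38 B=20 C=22] avail[A=30 B=16 C=22] open={R2,R3}
Step 5: cancel R3 -> on_hand[A=38 B=20 C=22] avail[A=30 B=20 C=22] open={R2}
Step 6: reserve R4 B 2 -> on_hand[A=38 B=20 C=22] avail[A=30 B=18 C=22] open={R2,R4}
Step 7: commit R4 -> on_hand[A=38 B=18 C=22] avail[A=30 B=18 C=22] open={R2}
Step 8: cancel R2 -> on_hand[A=38 B=18 C=22] avail[A=38 B=18 C=22] open={}
Step 9: reserve R5 A 9 -> on_hand[A=38 B=18 C=22] avail[A=29 B=18 C=22] open={R5}
Step 10: reserve R6 A 6 -> on_hand[A=38 B=18 C=22] avail[A=23 B=18 C=22] open={R5,R6}
Step 11: commit R6 -> on_hand[A=32 B=18 C=22] avail[A=23 B=18 C=22] open={R5}
Step 12: commit R5 -> on_hand[A=23 B=18 C=22] avail[A=23 B=18 C=22] open={}
Step 13: reserve R7 A 5 -> on_hand[A=23 B=18 C=22] avail[A=18 B=18 C=22] open={R7}
Step 14: cancel R7 -> on_hand[A=23 B=18 C=22] avail[A=23 B=18 C=22] open={}
Step 15: reserve R8 A 8 -> on_hand[A=23 B=18 C=22] avail[A=15 B=18 C=22] open={R8}

Answer: A: 15
B: 18
C: 22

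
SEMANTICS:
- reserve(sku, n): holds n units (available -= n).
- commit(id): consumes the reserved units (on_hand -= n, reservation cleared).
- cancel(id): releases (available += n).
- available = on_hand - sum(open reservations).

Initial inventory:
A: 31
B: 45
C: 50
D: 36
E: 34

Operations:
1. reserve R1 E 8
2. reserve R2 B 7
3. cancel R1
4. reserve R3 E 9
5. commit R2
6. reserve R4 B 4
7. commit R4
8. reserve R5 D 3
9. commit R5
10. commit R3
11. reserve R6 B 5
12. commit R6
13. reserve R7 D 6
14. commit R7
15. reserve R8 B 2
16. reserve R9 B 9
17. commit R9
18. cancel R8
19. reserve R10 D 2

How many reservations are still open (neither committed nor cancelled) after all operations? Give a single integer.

Step 1: reserve R1 E 8 -> on_hand[A=31 B=45 C=50 D=36 E=34] avail[A=31 B=45 C=50 D=36 E=26] open={R1}
Step 2: reserve R2 B 7 -> on_hand[A=31 B=45 C=50 D=36 E=34] avail[A=31 B=38 C=50 D=36 E=26] open={R1,R2}
Step 3: cancel R1 -> on_hand[A=31 B=45 C=50 D=36 E=34] avail[A=31 B=38 C=50 D=36 E=34] open={R2}
Step 4: reserve R3 E 9 -> on_hand[A=31 B=45 C=50 D=36 E=34] avail[A=31 B=38 C=50 D=36 E=25] open={R2,R3}
Step 5: commit R2 -> on_hand[A=31 B=38 C=50 D=36 E=34] avail[A=31 B=38 C=50 D=36 E=25] open={R3}
Step 6: reserve R4 B 4 -> on_hand[A=31 B=38 C=50 D=36 E=34] avail[A=31 B=34 C=50 D=36 E=25] open={R3,R4}
Step 7: commit R4 -> on_hand[A=31 B=34 C=50 D=36 E=34] avail[A=31 B=34 C=50 D=36 E=25] open={R3}
Step 8: reserve R5 D 3 -> on_hand[A=31 B=34 C=50 D=36 E=34] avail[A=31 B=34 C=50 D=33 E=25] open={R3,R5}
Step 9: commit R5 -> on_hand[A=31 B=34 C=50 D=33 E=34] avail[A=31 B=34 C=50 D=33 E=25] open={R3}
Step 10: commit R3 -> on_hand[A=31 B=34 C=50 D=33 E=25] avail[A=31 B=34 C=50 D=33 E=25] open={}
Step 11: reserve R6 B 5 -> on_hand[A=31 B=34 C=50 D=33 E=25] avail[A=31 B=29 C=50 D=33 E=25] open={R6}
Step 12: commit R6 -> on_hand[A=31 B=29 C=50 D=33 E=25] avail[A=31 B=29 C=50 D=33 E=25] open={}
Step 13: reserve R7 D 6 -> on_hand[A=31 B=29 C=50 D=33 E=25] avail[A=31 B=29 C=50 D=27 E=25] open={R7}
Step 14: commit R7 -> on_hand[A=31 B=29 C=50 D=27 E=25] avail[A=31 B=29 C=50 D=27 E=25] open={}
Step 15: reserve R8 B 2 -> on_hand[A=31 B=29 C=50 D=27 E=25] avail[A=31 B=27 C=50 D=27 E=25] open={R8}
Step 16: reserve R9 B 9 -> on_hand[A=31 B=29 C=50 D=27 E=25] avail[A=31 B=18 C=50 D=27 E=25] open={R8,R9}
Step 17: commit R9 -> on_hand[A=31 B=20 C=50 D=27 E=25] avail[A=31 B=18 C=50 D=27 E=25] open={R8}
Step 18: cancel R8 -> on_hand[A=31 B=20 C=50 D=27 E=25] avail[A=31 B=20 C=50 D=27 E=25] open={}
Step 19: reserve R10 D 2 -> on_hand[A=31 B=20 C=50 D=27 E=25] avail[A=31 B=20 C=50 D=25 E=25] open={R10}
Open reservations: ['R10'] -> 1

Answer: 1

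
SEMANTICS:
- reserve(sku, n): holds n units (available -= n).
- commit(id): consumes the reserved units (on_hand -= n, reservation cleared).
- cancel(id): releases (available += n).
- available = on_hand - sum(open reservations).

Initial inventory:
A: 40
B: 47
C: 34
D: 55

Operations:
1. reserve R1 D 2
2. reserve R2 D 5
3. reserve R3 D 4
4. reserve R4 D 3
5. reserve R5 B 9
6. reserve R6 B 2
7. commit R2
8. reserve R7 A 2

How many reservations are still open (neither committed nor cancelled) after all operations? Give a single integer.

Step 1: reserve R1 D 2 -> on_hand[A=40 B=47 C=34 D=55] avail[A=40 B=47 C=34 D=53] open={R1}
Step 2: reserve R2 D 5 -> on_hand[A=40 B=47 C=34 D=55] avail[A=40 B=47 C=34 D=48] open={R1,R2}
Step 3: reserve R3 D 4 -> on_hand[A=40 B=47 C=34 D=55] avail[A=40 B=47 C=34 D=44] open={R1,R2,R3}
Step 4: reserve R4 D 3 -> on_hand[A=40 B=47 C=34 D=55] avail[A=40 B=47 C=34 D=41] open={R1,R2,R3,R4}
Step 5: reserve R5 B 9 -> on_hand[A=40 B=47 C=34 D=55] avail[A=40 B=38 C=34 D=41] open={R1,R2,R3,R4,R5}
Step 6: reserve R6 B 2 -> on_hand[A=40 B=47 C=34 D=55] avail[A=40 B=36 C=34 D=41] open={R1,R2,R3,R4,R5,R6}
Step 7: commit R2 -> on_hand[A=40 B=47 C=34 D=50] avail[A=40 B=36 C=34 D=41] open={R1,R3,R4,R5,R6}
Step 8: reserve R7 A 2 -> on_hand[A=40 B=47 C=34 D=50] avail[A=38 B=36 C=34 D=41] open={R1,R3,R4,R5,R6,R7}
Open reservations: ['R1', 'R3', 'R4', 'R5', 'R6', 'R7'] -> 6

Answer: 6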